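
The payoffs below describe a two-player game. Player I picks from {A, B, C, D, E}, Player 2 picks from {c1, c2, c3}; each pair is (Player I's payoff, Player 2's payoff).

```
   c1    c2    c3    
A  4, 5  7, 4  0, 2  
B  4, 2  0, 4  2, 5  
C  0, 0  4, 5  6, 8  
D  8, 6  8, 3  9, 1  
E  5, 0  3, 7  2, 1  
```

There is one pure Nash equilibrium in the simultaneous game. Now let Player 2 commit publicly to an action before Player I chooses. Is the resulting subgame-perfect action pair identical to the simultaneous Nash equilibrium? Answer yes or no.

Player I best-responds to each possible Player 2 move:
- c1: Player I compares 4, 4, 0, 8, 5 and picks D; Player 2 would get 6.
- c2: Player I compares 7, 0, 4, 8, 3 and picks D; Player 2 would get 3.
- c3: Player I compares 0, 2, 6, 9, 2 and picks D; Player 2 would get 1.
Maximizing over 6, 3, 1, Player 2 chooses c1. Subgame-perfect outcome: (D, c1) with payoffs (8, 6).
For the simultaneous game, intersect best replies.
Player I's best replies: c1→D; c2→D; c3→D.
Player 2's best replies: A→c1; B→c3; C→c3; D→c1; E→c2.
The unique mutual best reply is (D, c1), giving (8, 6).
Sequential outcome (D, c1) coincides with the Nash profile (D, c1).

yes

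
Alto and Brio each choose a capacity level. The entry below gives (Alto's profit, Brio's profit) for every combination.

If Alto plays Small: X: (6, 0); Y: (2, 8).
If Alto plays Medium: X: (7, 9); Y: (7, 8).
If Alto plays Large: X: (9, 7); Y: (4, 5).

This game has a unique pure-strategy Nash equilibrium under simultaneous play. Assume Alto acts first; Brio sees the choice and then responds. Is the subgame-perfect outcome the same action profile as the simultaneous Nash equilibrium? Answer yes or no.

Brio best-responds to each possible Alto move:
- Small: Brio compares 0, 8 and picks Y; Alto would get 2.
- Medium: Brio compares 9, 8 and picks X; Alto would get 7.
- Large: Brio compares 7, 5 and picks X; Alto would get 9.
Among 2, 7, 9, the best is 9 at Large. Subgame-perfect outcome: (Large, X) with payoffs (9, 7).
Under simultaneous play:
Alto's best replies: X→Large; Y→Medium.
Brio's best replies: Small→Y; Medium→X; Large→X.
The unique mutual best reply is (Large, X), giving (9, 7).
Sequential outcome (Large, X) coincides with the Nash profile (Large, X).

yes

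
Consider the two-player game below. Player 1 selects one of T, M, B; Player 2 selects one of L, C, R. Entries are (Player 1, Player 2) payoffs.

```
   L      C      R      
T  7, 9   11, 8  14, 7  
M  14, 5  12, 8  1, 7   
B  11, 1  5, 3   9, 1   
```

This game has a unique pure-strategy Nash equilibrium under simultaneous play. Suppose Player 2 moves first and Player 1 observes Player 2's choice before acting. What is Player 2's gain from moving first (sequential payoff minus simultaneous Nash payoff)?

0

Solve by backward induction (Player 2 leads).
- L → Player 1 plays M (best of 7, 14, 11); Player 2 gets 5.
- C → Player 1 plays M (best of 11, 12, 5); Player 2 gets 8.
- R → Player 1 plays T (best of 14, 1, 9); Player 2 gets 7.
Maximizing over 5, 8, 7, Player 2 chooses C. Subgame-perfect outcome: (M, C) with payoffs (12, 8).
Under simultaneous play:
Player 1's best replies: L→M; C→M; R→T.
Player 2's best replies: T→L; M→C; B→C.
The unique mutual best reply is (M, C), giving (12, 8).
Player 2's commitment gain: 8 − 8 = 0.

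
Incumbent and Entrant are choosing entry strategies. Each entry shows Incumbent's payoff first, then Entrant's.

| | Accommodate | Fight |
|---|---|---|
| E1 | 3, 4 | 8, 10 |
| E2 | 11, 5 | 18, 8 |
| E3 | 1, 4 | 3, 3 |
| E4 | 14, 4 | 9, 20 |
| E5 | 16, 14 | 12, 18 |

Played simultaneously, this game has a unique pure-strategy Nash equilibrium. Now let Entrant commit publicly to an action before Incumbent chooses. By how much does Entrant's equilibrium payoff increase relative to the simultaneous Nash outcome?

Backward induction with Entrant moving first.
- Accommodate → Incumbent plays E5 (best of 3, 11, 1, 14, 16); Entrant gets 14.
- Fight → Incumbent plays E2 (best of 8, 18, 3, 9, 12); Entrant gets 8.
Among 14, 8, the best is 14 at Accommodate. Subgame-perfect outcome: (E5, Accommodate) with payoffs (16, 14).
For the simultaneous game, intersect best replies.
Incumbent's best replies: Accommodate→E5; Fight→E2.
Entrant's best replies: E1→Fight; E2→Fight; E3→Accommodate; E4→Fight; E5→Fight.
Only (E2, Fight) has each player best-responding; Nash payoffs (18, 8).
Entrant's commitment gain: 14 − 8 = 6.

6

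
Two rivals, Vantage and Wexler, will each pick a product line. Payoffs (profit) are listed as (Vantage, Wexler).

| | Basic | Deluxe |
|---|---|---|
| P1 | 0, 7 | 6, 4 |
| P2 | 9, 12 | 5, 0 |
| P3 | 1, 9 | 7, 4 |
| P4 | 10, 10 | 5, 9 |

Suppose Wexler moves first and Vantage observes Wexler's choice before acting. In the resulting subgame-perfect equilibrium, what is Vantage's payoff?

10

Backward induction with Wexler moving first.
- Basic → Vantage plays P4 (best of 0, 9, 1, 10); Wexler gets 10.
- Deluxe → Vantage plays P3 (best of 6, 5, 7, 5); Wexler gets 4.
Wexler's induced payoffs are 10, 4, so Wexler commits to Basic. Subgame-perfect outcome: (P4, Basic) with payoffs (10, 10).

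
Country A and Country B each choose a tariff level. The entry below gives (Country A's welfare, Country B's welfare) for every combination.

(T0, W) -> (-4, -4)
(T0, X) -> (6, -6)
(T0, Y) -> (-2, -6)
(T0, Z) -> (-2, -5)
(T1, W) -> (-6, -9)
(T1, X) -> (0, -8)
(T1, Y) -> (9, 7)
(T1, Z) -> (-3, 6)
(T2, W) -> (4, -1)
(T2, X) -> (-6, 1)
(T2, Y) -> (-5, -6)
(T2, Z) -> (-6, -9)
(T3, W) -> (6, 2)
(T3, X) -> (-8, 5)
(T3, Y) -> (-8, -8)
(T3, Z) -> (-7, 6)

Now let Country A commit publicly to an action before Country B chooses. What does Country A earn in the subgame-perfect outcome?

Backward induction with Country A moving first.
- T0: BR = W, leader payoff -4.
- T1: BR = Y, leader payoff 9.
- T2: BR = X, leader payoff -6.
- T3: BR = Z, leader payoff -7.
Maximizing over -4, 9, -6, -7, Country A chooses T1. Subgame-perfect outcome: (T1, Y) with payoffs (9, 7).

9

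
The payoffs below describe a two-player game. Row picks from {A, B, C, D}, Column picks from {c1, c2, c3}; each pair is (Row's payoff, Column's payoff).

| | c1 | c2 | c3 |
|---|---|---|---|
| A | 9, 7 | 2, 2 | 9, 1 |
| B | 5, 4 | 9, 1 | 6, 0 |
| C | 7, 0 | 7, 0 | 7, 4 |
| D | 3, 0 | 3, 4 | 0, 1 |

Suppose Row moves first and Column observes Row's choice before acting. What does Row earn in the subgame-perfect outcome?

9

Column best-responds to each possible Row move:
- A: BR = c1, leader payoff 9.
- B: BR = c1, leader payoff 5.
- C: BR = c3, leader payoff 7.
- D: BR = c2, leader payoff 3.
Among 9, 5, 7, 3, the best is 9 at A. Subgame-perfect outcome: (A, c1) with payoffs (9, 7).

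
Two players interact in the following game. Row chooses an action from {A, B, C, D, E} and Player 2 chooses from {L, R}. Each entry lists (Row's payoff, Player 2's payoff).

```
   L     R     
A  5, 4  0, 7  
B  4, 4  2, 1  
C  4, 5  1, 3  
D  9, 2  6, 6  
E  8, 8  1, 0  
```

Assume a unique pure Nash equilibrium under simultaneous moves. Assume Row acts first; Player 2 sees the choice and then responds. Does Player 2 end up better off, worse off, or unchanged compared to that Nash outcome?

Work backward from Player 2's decision.
- A: Player 2 compares 4, 7 and picks R; Row would get 0.
- B: Player 2 compares 4, 1 and picks L; Row would get 4.
- C: Player 2 compares 5, 3 and picks L; Row would get 4.
- D: Player 2 compares 2, 6 and picks R; Row would get 6.
- E: Player 2 compares 8, 0 and picks L; Row would get 8.
Among 0, 4, 4, 6, 8, the best is 8 at E. Subgame-perfect outcome: (E, L) with payoffs (8, 8).
For the simultaneous game, intersect best replies.
Row's best replies: L→D; R→D.
Player 2's best replies: A→R; B→L; C→L; D→R; E→L.
The unique mutual best reply is (D, R), giving (6, 6).
Player 2 earns 8 sequentially versus 6 at the Nash outcome: better off.

better off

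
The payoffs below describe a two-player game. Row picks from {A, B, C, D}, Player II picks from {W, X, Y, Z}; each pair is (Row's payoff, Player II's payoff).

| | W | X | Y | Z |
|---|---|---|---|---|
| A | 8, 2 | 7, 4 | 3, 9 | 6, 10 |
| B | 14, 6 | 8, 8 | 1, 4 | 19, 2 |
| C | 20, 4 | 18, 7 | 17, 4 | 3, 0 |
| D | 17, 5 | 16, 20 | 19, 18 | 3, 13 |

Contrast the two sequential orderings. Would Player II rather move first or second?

If Row leads: Player II's best replies are A→Z, B→X, C→X, D→X; Row's induced payoffs 6, 8, 18, 16; outcome (C, X), payoffs (18, 7).
If Player II leads: Row's best replies are W→C, X→C, Y→D, Z→B; Player II's induced payoffs 4, 7, 18, 2; outcome (D, Y), payoffs (19, 18).
Player II gets 18 moving first and 7 moving second, so Player II prefers to move first.

first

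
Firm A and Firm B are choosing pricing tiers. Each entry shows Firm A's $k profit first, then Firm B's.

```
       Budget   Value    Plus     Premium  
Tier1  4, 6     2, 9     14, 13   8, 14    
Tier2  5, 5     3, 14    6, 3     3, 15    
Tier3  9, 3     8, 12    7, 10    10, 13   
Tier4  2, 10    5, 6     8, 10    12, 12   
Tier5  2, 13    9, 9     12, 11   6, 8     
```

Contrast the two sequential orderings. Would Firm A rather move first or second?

second

If Firm A leads: Firm B's best replies are Tier1→Premium, Tier2→Premium, Tier3→Premium, Tier4→Premium, Tier5→Budget; Firm A's induced payoffs 8, 3, 10, 12, 2; outcome (Tier4, Premium), payoffs (12, 12).
If Firm B leads: Firm A's best replies are Budget→Tier3, Value→Tier5, Plus→Tier1, Premium→Tier4; Firm B's induced payoffs 3, 9, 13, 12; outcome (Tier1, Plus), payoffs (14, 13).
Firm A gets 12 moving first and 14 moving second, so Firm A prefers to move second.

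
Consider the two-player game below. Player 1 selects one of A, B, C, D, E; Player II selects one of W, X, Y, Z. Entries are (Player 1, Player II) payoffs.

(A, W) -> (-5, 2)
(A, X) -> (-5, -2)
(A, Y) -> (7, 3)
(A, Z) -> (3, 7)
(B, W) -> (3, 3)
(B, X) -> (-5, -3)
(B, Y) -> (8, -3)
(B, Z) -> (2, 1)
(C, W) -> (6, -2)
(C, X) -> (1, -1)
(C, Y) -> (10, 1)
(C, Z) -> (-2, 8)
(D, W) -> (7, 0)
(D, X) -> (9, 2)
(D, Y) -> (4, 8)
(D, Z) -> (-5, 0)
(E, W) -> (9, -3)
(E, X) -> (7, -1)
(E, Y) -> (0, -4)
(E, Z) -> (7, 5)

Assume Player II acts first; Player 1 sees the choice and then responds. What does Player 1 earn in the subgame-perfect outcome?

7

Backward induction with Player II moving first.
- W → Player 1 plays E (best of -5, 3, 6, 7, 9); Player II gets -3.
- X → Player 1 plays D (best of -5, -5, 1, 9, 7); Player II gets 2.
- Y → Player 1 plays C (best of 7, 8, 10, 4, 0); Player II gets 1.
- Z → Player 1 plays E (best of 3, 2, -2, -5, 7); Player II gets 5.
Maximizing over -3, 2, 1, 5, Player II chooses Z. Subgame-perfect outcome: (E, Z) with payoffs (7, 5).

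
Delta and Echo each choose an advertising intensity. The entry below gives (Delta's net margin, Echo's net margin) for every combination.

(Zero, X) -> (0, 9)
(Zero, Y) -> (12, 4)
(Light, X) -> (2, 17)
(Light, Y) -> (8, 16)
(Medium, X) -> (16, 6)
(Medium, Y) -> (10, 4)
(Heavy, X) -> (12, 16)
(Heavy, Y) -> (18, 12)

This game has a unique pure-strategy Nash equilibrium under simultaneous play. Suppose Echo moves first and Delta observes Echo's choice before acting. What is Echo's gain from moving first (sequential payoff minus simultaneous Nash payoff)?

Delta best-responds to each possible Echo move:
- X → Delta plays Medium (best of 0, 2, 16, 12); Echo gets 6.
- Y → Delta plays Heavy (best of 12, 8, 10, 18); Echo gets 12.
Maximizing over 6, 12, Echo chooses Y. Subgame-perfect outcome: (Heavy, Y) with payoffs (18, 12).
For the simultaneous game, intersect best replies.
Delta's best replies: X→Medium; Y→Heavy.
Echo's best replies: Zero→X; Light→X; Medium→X; Heavy→X.
The unique mutual best reply is (Medium, X), giving (16, 6).
Echo's commitment gain: 12 − 6 = 6.

6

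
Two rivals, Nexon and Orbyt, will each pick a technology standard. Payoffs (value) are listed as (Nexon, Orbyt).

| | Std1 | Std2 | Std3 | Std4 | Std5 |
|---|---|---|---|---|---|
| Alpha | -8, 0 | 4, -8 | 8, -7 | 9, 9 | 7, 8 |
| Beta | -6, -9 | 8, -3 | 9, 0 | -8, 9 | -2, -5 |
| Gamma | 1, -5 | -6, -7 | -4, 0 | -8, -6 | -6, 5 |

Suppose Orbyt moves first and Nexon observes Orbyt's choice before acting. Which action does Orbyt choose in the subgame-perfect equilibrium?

Std4

Solve by backward induction (Orbyt leads).
- Std1 → Nexon plays Gamma (best of -8, -6, 1); Orbyt gets -5.
- Std2 → Nexon plays Beta (best of 4, 8, -6); Orbyt gets -3.
- Std3 → Nexon plays Beta (best of 8, 9, -4); Orbyt gets 0.
- Std4 → Nexon plays Alpha (best of 9, -8, -8); Orbyt gets 9.
- Std5 → Nexon plays Alpha (best of 7, -2, -6); Orbyt gets 8.
Orbyt's induced payoffs are -5, -3, 0, 9, 8, so Orbyt commits to Std4. Subgame-perfect outcome: (Alpha, Std4) with payoffs (9, 9).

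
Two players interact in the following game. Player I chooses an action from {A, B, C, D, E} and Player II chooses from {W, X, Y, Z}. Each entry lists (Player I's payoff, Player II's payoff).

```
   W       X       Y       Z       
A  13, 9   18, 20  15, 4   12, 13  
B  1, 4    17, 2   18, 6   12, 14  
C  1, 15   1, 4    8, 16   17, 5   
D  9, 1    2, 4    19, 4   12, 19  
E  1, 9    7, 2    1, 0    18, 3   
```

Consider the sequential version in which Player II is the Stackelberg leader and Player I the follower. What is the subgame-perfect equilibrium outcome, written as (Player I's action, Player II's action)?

(A, X)

Backward induction with Player II moving first.
- W: BR = A, leader payoff 9.
- X: BR = A, leader payoff 20.
- Y: BR = D, leader payoff 4.
- Z: BR = E, leader payoff 3.
Maximizing over 9, 20, 4, 3, Player II chooses X. Subgame-perfect outcome: (A, X) with payoffs (18, 20).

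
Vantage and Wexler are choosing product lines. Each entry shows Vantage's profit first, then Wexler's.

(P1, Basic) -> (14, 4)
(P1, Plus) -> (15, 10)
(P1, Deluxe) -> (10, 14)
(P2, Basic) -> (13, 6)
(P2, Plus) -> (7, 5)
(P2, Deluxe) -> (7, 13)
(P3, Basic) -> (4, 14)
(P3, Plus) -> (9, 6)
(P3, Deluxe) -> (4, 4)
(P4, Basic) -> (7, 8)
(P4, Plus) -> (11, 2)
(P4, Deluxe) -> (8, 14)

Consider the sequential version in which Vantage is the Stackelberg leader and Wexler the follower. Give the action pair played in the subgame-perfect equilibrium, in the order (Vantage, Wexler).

(P1, Deluxe)

Backward induction with Vantage moving first.
- P1: Wexler compares 4, 10, 14 and picks Deluxe; Vantage would get 10.
- P2: Wexler compares 6, 5, 13 and picks Deluxe; Vantage would get 7.
- P3: Wexler compares 14, 6, 4 and picks Basic; Vantage would get 4.
- P4: Wexler compares 8, 2, 14 and picks Deluxe; Vantage would get 8.
Maximizing over 10, 7, 4, 8, Vantage chooses P1. Subgame-perfect outcome: (P1, Deluxe) with payoffs (10, 14).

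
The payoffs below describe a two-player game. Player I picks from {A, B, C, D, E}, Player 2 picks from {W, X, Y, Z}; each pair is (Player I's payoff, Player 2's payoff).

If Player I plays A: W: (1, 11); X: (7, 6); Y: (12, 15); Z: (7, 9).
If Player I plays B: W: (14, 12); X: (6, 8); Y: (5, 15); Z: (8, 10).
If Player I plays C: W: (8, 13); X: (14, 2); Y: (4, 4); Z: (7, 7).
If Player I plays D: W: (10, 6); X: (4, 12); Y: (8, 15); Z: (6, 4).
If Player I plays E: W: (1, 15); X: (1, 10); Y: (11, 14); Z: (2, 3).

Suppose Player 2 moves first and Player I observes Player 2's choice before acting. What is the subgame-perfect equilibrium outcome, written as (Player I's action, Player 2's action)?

Player I best-responds to each possible Player 2 move:
- W: Player I compares 1, 14, 8, 10, 1 and picks B; Player 2 would get 12.
- X: Player I compares 7, 6, 14, 4, 1 and picks C; Player 2 would get 2.
- Y: Player I compares 12, 5, 4, 8, 11 and picks A; Player 2 would get 15.
- Z: Player I compares 7, 8, 7, 6, 2 and picks B; Player 2 would get 10.
Maximizing over 12, 2, 15, 10, Player 2 chooses Y. Subgame-perfect outcome: (A, Y) with payoffs (12, 15).

(A, Y)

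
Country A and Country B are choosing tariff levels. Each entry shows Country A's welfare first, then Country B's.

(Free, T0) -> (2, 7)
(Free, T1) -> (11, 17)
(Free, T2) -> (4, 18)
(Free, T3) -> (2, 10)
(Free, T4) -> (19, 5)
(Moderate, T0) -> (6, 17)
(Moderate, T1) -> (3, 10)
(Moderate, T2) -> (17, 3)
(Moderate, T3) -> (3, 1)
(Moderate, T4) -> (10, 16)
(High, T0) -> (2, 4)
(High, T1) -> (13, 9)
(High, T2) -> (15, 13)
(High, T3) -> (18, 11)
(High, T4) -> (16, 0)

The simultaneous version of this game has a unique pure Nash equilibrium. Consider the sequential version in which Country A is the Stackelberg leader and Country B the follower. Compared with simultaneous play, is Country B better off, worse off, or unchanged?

worse off

Country B best-responds to each possible Country A move:
- Free → Country B plays T2 (best of 7, 17, 18, 10, 5); Country A gets 4.
- Moderate → Country B plays T0 (best of 17, 10, 3, 1, 16); Country A gets 6.
- High → Country B plays T2 (best of 4, 9, 13, 11, 0); Country A gets 15.
Country A's induced payoffs are 4, 6, 15, so Country A commits to High. Subgame-perfect outcome: (High, T2) with payoffs (15, 13).
Now find the simultaneous Nash equilibrium.
Country A's best replies: T0→Moderate; T1→High; T2→Moderate; T3→High; T4→Free.
Country B's best replies: Free→T2; Moderate→T0; High→T2.
The unique mutual best reply is (Moderate, T0), giving (6, 17).
Country B earns 13 sequentially versus 17 at the Nash outcome: worse off.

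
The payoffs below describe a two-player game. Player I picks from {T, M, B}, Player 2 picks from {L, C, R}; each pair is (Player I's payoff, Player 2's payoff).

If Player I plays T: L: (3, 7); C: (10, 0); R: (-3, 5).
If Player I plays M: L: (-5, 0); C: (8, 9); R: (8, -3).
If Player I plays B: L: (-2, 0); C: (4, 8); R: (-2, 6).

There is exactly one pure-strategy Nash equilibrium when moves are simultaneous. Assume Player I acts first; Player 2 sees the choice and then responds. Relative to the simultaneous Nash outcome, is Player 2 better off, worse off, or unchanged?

Work backward from Player 2's decision.
- T: Player 2 compares 7, 0, 5 and picks L; Player I would get 3.
- M: Player 2 compares 0, 9, -3 and picks C; Player I would get 8.
- B: Player 2 compares 0, 8, 6 and picks C; Player I would get 4.
Among 3, 8, 4, the best is 8 at M. Subgame-perfect outcome: (M, C) with payoffs (8, 9).
Now find the simultaneous Nash equilibrium.
Player I's best replies: L→T; C→T; R→M.
Player 2's best replies: T→L; M→C; B→C.
Only (T, L) has each player best-responding; Nash payoffs (3, 7).
Player 2 earns 9 sequentially versus 7 at the Nash outcome: better off.

better off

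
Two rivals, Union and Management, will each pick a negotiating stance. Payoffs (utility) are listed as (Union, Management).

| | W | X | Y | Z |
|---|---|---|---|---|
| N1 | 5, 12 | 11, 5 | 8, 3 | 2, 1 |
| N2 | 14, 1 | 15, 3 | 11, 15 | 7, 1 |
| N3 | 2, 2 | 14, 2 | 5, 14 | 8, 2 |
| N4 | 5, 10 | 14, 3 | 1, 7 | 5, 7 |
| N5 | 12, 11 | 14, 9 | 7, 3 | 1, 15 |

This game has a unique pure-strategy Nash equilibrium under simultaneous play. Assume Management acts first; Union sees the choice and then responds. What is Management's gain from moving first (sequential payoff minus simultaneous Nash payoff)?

Union best-responds to each possible Management move:
- W → Union plays N2 (best of 5, 14, 2, 5, 12); Management gets 1.
- X → Union plays N2 (best of 11, 15, 14, 14, 14); Management gets 3.
- Y → Union plays N2 (best of 8, 11, 5, 1, 7); Management gets 15.
- Z → Union plays N3 (best of 2, 7, 8, 5, 1); Management gets 2.
Among 1, 3, 15, 2, the best is 15 at Y. Subgame-perfect outcome: (N2, Y) with payoffs (11, 15).
Now find the simultaneous Nash equilibrium.
Union's best replies: W→N2; X→N2; Y→N2; Z→N3.
Management's best replies: N1→W; N2→Y; N3→Y; N4→W; N5→Z.
The unique mutual best reply is (N2, Y), giving (11, 15).
Management's commitment gain: 15 − 15 = 0.

0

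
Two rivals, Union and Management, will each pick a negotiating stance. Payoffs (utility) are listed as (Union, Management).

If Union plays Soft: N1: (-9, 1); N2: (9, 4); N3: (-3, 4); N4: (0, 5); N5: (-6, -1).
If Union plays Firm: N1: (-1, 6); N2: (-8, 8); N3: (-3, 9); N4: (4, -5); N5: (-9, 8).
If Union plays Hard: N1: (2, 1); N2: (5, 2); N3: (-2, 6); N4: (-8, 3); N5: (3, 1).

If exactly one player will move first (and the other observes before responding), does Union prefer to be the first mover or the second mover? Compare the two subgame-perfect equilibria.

If Union leads: Management's best replies are Soft→N4, Firm→N3, Hard→N3; Union's induced payoffs 0, -3, -2; outcome (Soft, N4), payoffs (0, 5).
If Management leads: Union's best replies are N1→Hard, N2→Soft, N3→Hard, N4→Firm, N5→Hard; Management's induced payoffs 1, 4, 6, -5, 1; outcome (Hard, N3), payoffs (-2, 6).
Union gets 0 moving first and -2 moving second, so Union prefers to move first.

first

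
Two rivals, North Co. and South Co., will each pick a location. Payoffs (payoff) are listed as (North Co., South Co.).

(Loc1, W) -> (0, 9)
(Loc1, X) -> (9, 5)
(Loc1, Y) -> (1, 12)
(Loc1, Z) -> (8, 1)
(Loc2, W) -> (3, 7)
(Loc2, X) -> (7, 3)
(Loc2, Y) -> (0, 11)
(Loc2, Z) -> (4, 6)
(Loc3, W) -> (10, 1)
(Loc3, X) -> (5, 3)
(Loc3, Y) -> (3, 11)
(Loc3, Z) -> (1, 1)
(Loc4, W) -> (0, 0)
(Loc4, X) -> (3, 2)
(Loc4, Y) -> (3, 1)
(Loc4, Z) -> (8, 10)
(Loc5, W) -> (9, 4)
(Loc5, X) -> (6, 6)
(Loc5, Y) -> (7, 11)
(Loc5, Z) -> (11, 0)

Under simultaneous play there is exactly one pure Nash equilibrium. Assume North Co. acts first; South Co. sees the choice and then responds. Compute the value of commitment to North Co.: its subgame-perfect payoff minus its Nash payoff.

Work backward from South Co.'s decision.
- Loc1 → South Co. plays Y (best of 9, 5, 12, 1); North Co. gets 1.
- Loc2 → South Co. plays Y (best of 7, 3, 11, 6); North Co. gets 0.
- Loc3 → South Co. plays Y (best of 1, 3, 11, 1); North Co. gets 3.
- Loc4 → South Co. plays Z (best of 0, 2, 1, 10); North Co. gets 8.
- Loc5 → South Co. plays Y (best of 4, 6, 11, 0); North Co. gets 7.
Among 1, 0, 3, 8, 7, the best is 8 at Loc4. Subgame-perfect outcome: (Loc4, Z) with payoffs (8, 10).
Now find the simultaneous Nash equilibrium.
North Co.'s best replies: W→Loc3; X→Loc1; Y→Loc5; Z→Loc5.
South Co.'s best replies: Loc1→Y; Loc2→Y; Loc3→Y; Loc4→Z; Loc5→Y.
The unique mutual best reply is (Loc5, Y), giving (7, 11).
North Co.'s commitment gain: 8 − 7 = 1.

1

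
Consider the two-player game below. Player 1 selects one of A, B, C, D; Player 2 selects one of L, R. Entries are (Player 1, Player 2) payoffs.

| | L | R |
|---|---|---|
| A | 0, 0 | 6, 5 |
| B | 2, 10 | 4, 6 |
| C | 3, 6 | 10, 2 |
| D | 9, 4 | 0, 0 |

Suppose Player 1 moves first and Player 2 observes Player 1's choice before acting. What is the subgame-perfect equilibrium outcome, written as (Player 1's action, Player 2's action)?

Solve by backward induction (Player 1 leads).
- A: Player 2 compares 0, 5 and picks R; Player 1 would get 6.
- B: Player 2 compares 10, 6 and picks L; Player 1 would get 2.
- C: Player 2 compares 6, 2 and picks L; Player 1 would get 3.
- D: Player 2 compares 4, 0 and picks L; Player 1 would get 9.
Player 1's induced payoffs are 6, 2, 3, 9, so Player 1 commits to D. Subgame-perfect outcome: (D, L) with payoffs (9, 4).

(D, L)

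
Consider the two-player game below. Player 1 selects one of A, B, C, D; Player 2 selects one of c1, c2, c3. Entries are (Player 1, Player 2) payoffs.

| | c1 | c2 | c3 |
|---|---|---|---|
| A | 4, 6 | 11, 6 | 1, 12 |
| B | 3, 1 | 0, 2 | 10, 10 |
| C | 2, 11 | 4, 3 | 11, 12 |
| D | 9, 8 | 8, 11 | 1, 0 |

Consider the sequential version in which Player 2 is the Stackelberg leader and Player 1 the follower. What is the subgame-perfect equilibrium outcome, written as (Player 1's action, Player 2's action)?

Player 1 best-responds to each possible Player 2 move:
- c1: Player 1 compares 4, 3, 2, 9 and picks D; Player 2 would get 8.
- c2: Player 1 compares 11, 0, 4, 8 and picks A; Player 2 would get 6.
- c3: Player 1 compares 1, 10, 11, 1 and picks C; Player 2 would get 12.
Among 8, 6, 12, the best is 12 at c3. Subgame-perfect outcome: (C, c3) with payoffs (11, 12).

(C, c3)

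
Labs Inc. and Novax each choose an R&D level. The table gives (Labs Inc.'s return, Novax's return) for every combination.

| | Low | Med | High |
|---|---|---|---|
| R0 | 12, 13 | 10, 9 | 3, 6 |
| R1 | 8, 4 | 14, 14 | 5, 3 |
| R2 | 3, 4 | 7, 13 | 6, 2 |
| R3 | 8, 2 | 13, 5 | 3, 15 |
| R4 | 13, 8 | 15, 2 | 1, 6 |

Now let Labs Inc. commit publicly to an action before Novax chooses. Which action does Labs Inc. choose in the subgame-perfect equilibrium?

Backward induction with Labs Inc. moving first.
- R0 → Novax plays Low (best of 13, 9, 6); Labs Inc. gets 12.
- R1 → Novax plays Med (best of 4, 14, 3); Labs Inc. gets 14.
- R2 → Novax plays Med (best of 4, 13, 2); Labs Inc. gets 7.
- R3 → Novax plays High (best of 2, 5, 15); Labs Inc. gets 3.
- R4 → Novax plays Low (best of 8, 2, 6); Labs Inc. gets 13.
Labs Inc.'s induced payoffs are 12, 14, 7, 3, 13, so Labs Inc. commits to R1. Subgame-perfect outcome: (R1, Med) with payoffs (14, 14).

R1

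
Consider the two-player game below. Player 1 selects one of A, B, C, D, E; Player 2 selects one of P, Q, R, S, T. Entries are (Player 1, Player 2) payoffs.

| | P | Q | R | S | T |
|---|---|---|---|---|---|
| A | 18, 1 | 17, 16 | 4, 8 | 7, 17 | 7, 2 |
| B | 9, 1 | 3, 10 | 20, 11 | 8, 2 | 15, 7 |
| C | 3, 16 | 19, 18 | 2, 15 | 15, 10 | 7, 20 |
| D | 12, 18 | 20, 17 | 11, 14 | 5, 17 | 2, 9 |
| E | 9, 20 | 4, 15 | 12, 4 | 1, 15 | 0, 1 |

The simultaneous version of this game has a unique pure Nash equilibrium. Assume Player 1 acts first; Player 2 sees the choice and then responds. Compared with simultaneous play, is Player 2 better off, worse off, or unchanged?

Backward induction with Player 1 moving first.
- A → Player 2 plays S (best of 1, 16, 8, 17, 2); Player 1 gets 7.
- B → Player 2 plays R (best of 1, 10, 11, 2, 7); Player 1 gets 20.
- C → Player 2 plays T (best of 16, 18, 15, 10, 20); Player 1 gets 7.
- D → Player 2 plays P (best of 18, 17, 14, 17, 9); Player 1 gets 12.
- E → Player 2 plays P (best of 20, 15, 4, 15, 1); Player 1 gets 9.
Among 7, 20, 7, 12, 9, the best is 20 at B. Subgame-perfect outcome: (B, R) with payoffs (20, 11).
Under simultaneous play:
Player 1's best replies: P→A; Q→D; R→B; S→C; T→B.
Player 2's best replies: A→S; B→R; C→T; D→P; E→P.
The unique mutual best reply is (B, R), giving (20, 11).
Player 2 earns 11 sequentially versus 11 at the Nash outcome: unchanged.

unchanged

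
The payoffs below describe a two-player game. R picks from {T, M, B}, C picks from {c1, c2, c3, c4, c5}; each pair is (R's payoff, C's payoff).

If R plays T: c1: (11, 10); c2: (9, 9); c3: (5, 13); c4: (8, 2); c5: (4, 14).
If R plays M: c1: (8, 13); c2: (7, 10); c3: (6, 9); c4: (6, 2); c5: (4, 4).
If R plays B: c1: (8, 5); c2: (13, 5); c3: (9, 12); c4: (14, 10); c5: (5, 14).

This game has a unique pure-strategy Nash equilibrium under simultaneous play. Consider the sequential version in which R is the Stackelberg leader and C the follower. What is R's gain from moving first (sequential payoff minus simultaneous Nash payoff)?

Backward induction with R moving first.
- T → C plays c5 (best of 10, 9, 13, 2, 14); R gets 4.
- M → C plays c1 (best of 13, 10, 9, 2, 4); R gets 8.
- B → C plays c5 (best of 5, 5, 12, 10, 14); R gets 5.
R's induced payoffs are 4, 8, 5, so R commits to M. Subgame-perfect outcome: (M, c1) with payoffs (8, 13).
Now find the simultaneous Nash equilibrium.
R's best replies: c1→T; c2→B; c3→B; c4→B; c5→B.
C's best replies: T→c5; M→c1; B→c5.
Only (B, c5) has each player best-responding; Nash payoffs (5, 14).
R's commitment gain: 8 − 5 = 3.

3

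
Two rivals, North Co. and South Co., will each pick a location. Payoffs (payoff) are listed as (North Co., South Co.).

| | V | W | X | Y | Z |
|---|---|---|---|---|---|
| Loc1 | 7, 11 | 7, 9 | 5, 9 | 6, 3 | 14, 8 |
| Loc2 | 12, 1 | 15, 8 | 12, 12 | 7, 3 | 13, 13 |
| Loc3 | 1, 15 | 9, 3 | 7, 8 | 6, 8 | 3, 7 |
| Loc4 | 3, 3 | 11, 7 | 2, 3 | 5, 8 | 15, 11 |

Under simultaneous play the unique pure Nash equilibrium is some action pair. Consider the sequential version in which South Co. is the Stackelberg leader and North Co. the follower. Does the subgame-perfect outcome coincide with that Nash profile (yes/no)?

North Co. best-responds to each possible South Co. move:
- V → North Co. plays Loc2 (best of 7, 12, 1, 3); South Co. gets 1.
- W → North Co. plays Loc2 (best of 7, 15, 9, 11); South Co. gets 8.
- X → North Co. plays Loc2 (best of 5, 12, 7, 2); South Co. gets 12.
- Y → North Co. plays Loc2 (best of 6, 7, 6, 5); South Co. gets 3.
- Z → North Co. plays Loc4 (best of 14, 13, 3, 15); South Co. gets 11.
Among 1, 8, 12, 3, 11, the best is 12 at X. Subgame-perfect outcome: (Loc2, X) with payoffs (12, 12).
Now find the simultaneous Nash equilibrium.
North Co.'s best replies: V→Loc2; W→Loc2; X→Loc2; Y→Loc2; Z→Loc4.
South Co.'s best replies: Loc1→V; Loc2→Z; Loc3→V; Loc4→Z.
Only (Loc4, Z) has each player best-responding; Nash payoffs (15, 11).
Sequential outcome (Loc2, X) differs from the Nash profile (Loc4, Z).

no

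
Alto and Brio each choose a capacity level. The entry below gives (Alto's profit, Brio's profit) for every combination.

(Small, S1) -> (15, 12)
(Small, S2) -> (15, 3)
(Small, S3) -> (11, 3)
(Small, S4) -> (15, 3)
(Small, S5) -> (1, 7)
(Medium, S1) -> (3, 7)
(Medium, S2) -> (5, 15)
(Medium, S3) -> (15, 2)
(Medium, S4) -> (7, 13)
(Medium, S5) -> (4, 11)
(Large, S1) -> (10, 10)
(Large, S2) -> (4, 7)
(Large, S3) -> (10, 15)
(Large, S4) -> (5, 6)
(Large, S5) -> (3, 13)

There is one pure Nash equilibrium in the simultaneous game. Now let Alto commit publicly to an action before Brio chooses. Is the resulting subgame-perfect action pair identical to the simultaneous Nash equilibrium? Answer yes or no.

yes

Solve by backward induction (Alto leads).
- Small → Brio plays S1 (best of 12, 3, 3, 3, 7); Alto gets 15.
- Medium → Brio plays S2 (best of 7, 15, 2, 13, 11); Alto gets 5.
- Large → Brio plays S3 (best of 10, 7, 15, 6, 13); Alto gets 10.
Among 15, 5, 10, the best is 15 at Small. Subgame-perfect outcome: (Small, S1) with payoffs (15, 12).
Under simultaneous play:
Alto's best replies: S1→Small; S2→Small; S3→Medium; S4→Small; S5→Medium.
Brio's best replies: Small→S1; Medium→S2; Large→S3.
Only (Small, S1) has each player best-responding; Nash payoffs (15, 12).
Sequential outcome (Small, S1) coincides with the Nash profile (Small, S1).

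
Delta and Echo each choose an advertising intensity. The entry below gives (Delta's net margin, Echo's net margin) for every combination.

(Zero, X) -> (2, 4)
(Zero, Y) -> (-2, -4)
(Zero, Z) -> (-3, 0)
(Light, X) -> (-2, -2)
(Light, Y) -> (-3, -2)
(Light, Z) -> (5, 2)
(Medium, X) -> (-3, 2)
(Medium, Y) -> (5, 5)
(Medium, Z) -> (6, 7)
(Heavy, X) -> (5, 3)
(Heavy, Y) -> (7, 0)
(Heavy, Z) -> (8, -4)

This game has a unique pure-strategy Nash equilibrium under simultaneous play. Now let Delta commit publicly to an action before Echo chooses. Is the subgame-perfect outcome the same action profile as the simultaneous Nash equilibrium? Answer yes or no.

no

Work backward from Echo's decision.
- Zero: Echo compares 4, -4, 0 and picks X; Delta would get 2.
- Light: Echo compares -2, -2, 2 and picks Z; Delta would get 5.
- Medium: Echo compares 2, 5, 7 and picks Z; Delta would get 6.
- Heavy: Echo compares 3, 0, -4 and picks X; Delta would get 5.
Maximizing over 2, 5, 6, 5, Delta chooses Medium. Subgame-perfect outcome: (Medium, Z) with payoffs (6, 7).
Under simultaneous play:
Delta's best replies: X→Heavy; Y→Heavy; Z→Heavy.
Echo's best replies: Zero→X; Light→Z; Medium→Z; Heavy→X.
Only (Heavy, X) has each player best-responding; Nash payoffs (5, 3).
Sequential outcome (Medium, Z) differs from the Nash profile (Heavy, X).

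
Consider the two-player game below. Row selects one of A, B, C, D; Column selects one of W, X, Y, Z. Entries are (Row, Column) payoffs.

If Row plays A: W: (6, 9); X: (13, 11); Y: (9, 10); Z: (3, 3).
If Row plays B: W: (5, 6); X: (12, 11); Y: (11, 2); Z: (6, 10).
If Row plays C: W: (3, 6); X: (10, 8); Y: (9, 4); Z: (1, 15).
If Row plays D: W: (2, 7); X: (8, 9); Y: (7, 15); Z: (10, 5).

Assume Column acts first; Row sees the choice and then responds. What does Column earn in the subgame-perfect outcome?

11

Solve by backward induction (Column leads).
- W → Row plays A (best of 6, 5, 3, 2); Column gets 9.
- X → Row plays A (best of 13, 12, 10, 8); Column gets 11.
- Y → Row plays B (best of 9, 11, 9, 7); Column gets 2.
- Z → Row plays D (best of 3, 6, 1, 10); Column gets 5.
Column's induced payoffs are 9, 11, 2, 5, so Column commits to X. Subgame-perfect outcome: (A, X) with payoffs (13, 11).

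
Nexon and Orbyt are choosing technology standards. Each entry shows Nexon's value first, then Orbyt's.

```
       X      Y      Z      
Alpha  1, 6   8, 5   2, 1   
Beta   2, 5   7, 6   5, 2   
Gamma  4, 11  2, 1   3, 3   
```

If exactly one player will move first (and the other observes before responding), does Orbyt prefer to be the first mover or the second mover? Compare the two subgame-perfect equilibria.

If Nexon leads: Orbyt's best replies are Alpha→X, Beta→Y, Gamma→X; Nexon's induced payoffs 1, 7, 4; outcome (Beta, Y), payoffs (7, 6).
If Orbyt leads: Nexon's best replies are X→Gamma, Y→Alpha, Z→Beta; Orbyt's induced payoffs 11, 5, 2; outcome (Gamma, X), payoffs (4, 11).
Orbyt gets 11 moving first and 6 moving second, so Orbyt prefers to move first.

first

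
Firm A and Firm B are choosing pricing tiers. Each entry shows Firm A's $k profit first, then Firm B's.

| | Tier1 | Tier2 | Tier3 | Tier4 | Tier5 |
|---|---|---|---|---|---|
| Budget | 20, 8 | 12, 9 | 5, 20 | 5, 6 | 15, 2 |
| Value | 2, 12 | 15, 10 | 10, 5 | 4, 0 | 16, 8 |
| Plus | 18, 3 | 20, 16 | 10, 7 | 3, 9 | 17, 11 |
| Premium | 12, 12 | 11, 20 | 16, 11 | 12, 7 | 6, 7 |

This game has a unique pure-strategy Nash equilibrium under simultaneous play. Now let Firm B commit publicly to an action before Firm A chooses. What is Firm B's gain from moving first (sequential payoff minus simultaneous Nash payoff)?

Work backward from Firm A's decision.
- Tier1: BR = Budget, leader payoff 8.
- Tier2: BR = Plus, leader payoff 16.
- Tier3: BR = Premium, leader payoff 11.
- Tier4: BR = Premium, leader payoff 7.
- Tier5: BR = Plus, leader payoff 11.
Among 8, 16, 11, 7, 11, the best is 16 at Tier2. Subgame-perfect outcome: (Plus, Tier2) with payoffs (20, 16).
Under simultaneous play:
Firm A's best replies: Tier1→Budget; Tier2→Plus; Tier3→Premium; Tier4→Premium; Tier5→Plus.
Firm B's best replies: Budget→Tier3; Value→Tier1; Plus→Tier2; Premium→Tier2.
Only (Plus, Tier2) has each player best-responding; Nash payoffs (20, 16).
Firm B's commitment gain: 16 − 16 = 0.

0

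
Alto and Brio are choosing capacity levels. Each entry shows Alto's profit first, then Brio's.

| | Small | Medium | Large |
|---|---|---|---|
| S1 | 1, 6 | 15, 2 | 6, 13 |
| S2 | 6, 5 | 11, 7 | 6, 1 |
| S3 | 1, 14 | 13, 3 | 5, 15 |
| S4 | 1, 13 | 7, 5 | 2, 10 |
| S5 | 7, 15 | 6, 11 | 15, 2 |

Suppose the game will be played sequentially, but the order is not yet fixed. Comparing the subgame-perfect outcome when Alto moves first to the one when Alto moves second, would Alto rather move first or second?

If Alto leads: Brio's best replies are S1→Large, S2→Medium, S3→Large, S4→Small, S5→Small; Alto's induced payoffs 6, 11, 5, 1, 7; outcome (S2, Medium), payoffs (11, 7).
If Brio leads: Alto's best replies are Small→S5, Medium→S1, Large→S5; Brio's induced payoffs 15, 2, 2; outcome (S5, Small), payoffs (7, 15).
Alto gets 11 moving first and 7 moving second, so Alto prefers to move first.

first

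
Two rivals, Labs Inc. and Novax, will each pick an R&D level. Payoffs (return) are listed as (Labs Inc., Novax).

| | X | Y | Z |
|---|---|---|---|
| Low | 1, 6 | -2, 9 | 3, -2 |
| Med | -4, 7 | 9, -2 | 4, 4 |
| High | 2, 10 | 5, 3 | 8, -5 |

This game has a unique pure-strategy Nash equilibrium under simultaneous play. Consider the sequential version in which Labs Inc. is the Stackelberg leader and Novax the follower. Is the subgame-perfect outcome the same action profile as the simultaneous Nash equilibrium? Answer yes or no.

Solve by backward induction (Labs Inc. leads).
- Low: Novax compares 6, 9, -2 and picks Y; Labs Inc. would get -2.
- Med: Novax compares 7, -2, 4 and picks X; Labs Inc. would get -4.
- High: Novax compares 10, 3, -5 and picks X; Labs Inc. would get 2.
Among -2, -4, 2, the best is 2 at High. Subgame-perfect outcome: (High, X) with payoffs (2, 10).
For the simultaneous game, intersect best replies.
Labs Inc.'s best replies: X→High; Y→Med; Z→High.
Novax's best replies: Low→Y; Med→X; High→X.
Only (High, X) has each player best-responding; Nash payoffs (2, 10).
Sequential outcome (High, X) coincides with the Nash profile (High, X).

yes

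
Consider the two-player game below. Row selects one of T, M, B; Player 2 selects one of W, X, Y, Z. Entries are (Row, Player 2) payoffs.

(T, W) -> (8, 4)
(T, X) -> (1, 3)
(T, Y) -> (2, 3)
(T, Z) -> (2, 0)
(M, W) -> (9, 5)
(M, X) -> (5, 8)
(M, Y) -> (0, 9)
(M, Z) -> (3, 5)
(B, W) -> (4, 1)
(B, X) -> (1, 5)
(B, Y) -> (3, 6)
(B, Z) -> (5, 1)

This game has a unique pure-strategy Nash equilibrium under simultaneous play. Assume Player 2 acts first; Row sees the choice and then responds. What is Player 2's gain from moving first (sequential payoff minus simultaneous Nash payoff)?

2

Backward induction with Player 2 moving first.
- W → Row plays M (best of 8, 9, 4); Player 2 gets 5.
- X → Row plays M (best of 1, 5, 1); Player 2 gets 8.
- Y → Row plays B (best of 2, 0, 3); Player 2 gets 6.
- Z → Row plays B (best of 2, 3, 5); Player 2 gets 1.
Player 2's induced payoffs are 5, 8, 6, 1, so Player 2 commits to X. Subgame-perfect outcome: (M, X) with payoffs (5, 8).
Now find the simultaneous Nash equilibrium.
Row's best replies: W→M; X→M; Y→B; Z→B.
Player 2's best replies: T→W; M→Y; B→Y.
Only (B, Y) has each player best-responding; Nash payoffs (3, 6).
Player 2's commitment gain: 8 − 6 = 2.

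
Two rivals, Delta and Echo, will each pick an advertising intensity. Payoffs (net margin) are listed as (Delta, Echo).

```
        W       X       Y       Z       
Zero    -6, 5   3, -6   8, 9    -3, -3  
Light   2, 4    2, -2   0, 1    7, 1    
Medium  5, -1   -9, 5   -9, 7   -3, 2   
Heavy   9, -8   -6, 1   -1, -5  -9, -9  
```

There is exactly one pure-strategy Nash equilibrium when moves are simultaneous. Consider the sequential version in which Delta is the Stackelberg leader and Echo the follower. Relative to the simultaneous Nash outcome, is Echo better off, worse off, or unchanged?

unchanged

Work backward from Echo's decision.
- Zero: Echo compares 5, -6, 9, -3 and picks Y; Delta would get 8.
- Light: Echo compares 4, -2, 1, 1 and picks W; Delta would get 2.
- Medium: Echo compares -1, 5, 7, 2 and picks Y; Delta would get -9.
- Heavy: Echo compares -8, 1, -5, -9 and picks X; Delta would get -6.
Among 8, 2, -9, -6, the best is 8 at Zero. Subgame-perfect outcome: (Zero, Y) with payoffs (8, 9).
For the simultaneous game, intersect best replies.
Delta's best replies: W→Heavy; X→Zero; Y→Zero; Z→Light.
Echo's best replies: Zero→Y; Light→W; Medium→Y; Heavy→X.
The unique mutual best reply is (Zero, Y), giving (8, 9).
Echo earns 9 sequentially versus 9 at the Nash outcome: unchanged.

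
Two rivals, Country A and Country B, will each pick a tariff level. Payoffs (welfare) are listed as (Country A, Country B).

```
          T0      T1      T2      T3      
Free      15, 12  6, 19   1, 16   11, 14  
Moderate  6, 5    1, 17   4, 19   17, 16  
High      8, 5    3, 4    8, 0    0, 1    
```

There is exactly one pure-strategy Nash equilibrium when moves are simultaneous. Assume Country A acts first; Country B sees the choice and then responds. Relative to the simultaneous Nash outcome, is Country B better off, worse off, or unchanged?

Backward induction with Country A moving first.
- Free: BR = T1, leader payoff 6.
- Moderate: BR = T2, leader payoff 4.
- High: BR = T0, leader payoff 8.
Among 6, 4, 8, the best is 8 at High. Subgame-perfect outcome: (High, T0) with payoffs (8, 5).
Now find the simultaneous Nash equilibrium.
Country A's best replies: T0→Free; T1→Free; T2→High; T3→Moderate.
Country B's best replies: Free→T1; Moderate→T2; High→T0.
Only (Free, T1) has each player best-responding; Nash payoffs (6, 19).
Country B earns 5 sequentially versus 19 at the Nash outcome: worse off.

worse off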